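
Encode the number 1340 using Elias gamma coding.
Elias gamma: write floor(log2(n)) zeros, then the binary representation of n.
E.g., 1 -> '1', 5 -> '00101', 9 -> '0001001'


num_bits = floor(log2(1340)) + 1 = 11
leading_zeros = num_bits - 1 = 10
binary(1340) = 10100111100

Elias gamma(1340) = '0000000000' + '10100111100' = 000000000010100111100 (21 bits)


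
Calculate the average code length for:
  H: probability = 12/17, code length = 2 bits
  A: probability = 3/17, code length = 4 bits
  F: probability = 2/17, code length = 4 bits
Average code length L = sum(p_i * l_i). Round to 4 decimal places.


Weighted contributions p_i * l_i:
  H: (12/17) * 2 = 24/17
  A: (3/17) * 4 = 12/17
  F: (2/17) * 4 = 8/17
Sum = (24 + 12 + 8)/17 = 44/17

L = 44/17 = 2.5882 bits/symbol


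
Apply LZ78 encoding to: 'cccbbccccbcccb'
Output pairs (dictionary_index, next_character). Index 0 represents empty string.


LZ78 encoding steps:
Dictionary: {0: ''}
Step 1: w='' (idx 0), next='c' -> output (0, 'c'), add 'c' as idx 1
Step 2: w='c' (idx 1), next='c' -> output (1, 'c'), add 'cc' as idx 2
Step 3: w='' (idx 0), next='b' -> output (0, 'b'), add 'b' as idx 3
Step 4: w='b' (idx 3), next='c' -> output (3, 'c'), add 'bc' as idx 4
Step 5: w='cc' (idx 2), next='c' -> output (2, 'c'), add 'ccc' as idx 5
Step 6: w='bc' (idx 4), next='c' -> output (4, 'c'), add 'bcc' as idx 6
Step 7: w='c' (idx 1), next='b' -> output (1, 'b'), add 'cb' as idx 7


Encoded: [(0, 'c'), (1, 'c'), (0, 'b'), (3, 'c'), (2, 'c'), (4, 'c'), (1, 'b')]


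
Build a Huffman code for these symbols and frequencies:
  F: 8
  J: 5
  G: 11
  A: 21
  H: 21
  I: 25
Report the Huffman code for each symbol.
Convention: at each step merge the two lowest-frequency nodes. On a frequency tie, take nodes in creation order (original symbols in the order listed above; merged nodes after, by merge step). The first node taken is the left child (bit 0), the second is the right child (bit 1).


Huffman tree construction:
Step 1: Merge J(5) + F(8) = 13
Step 2: Merge G(11) + (J+F)(13) = 24
Step 3: Merge A(21) + H(21) = 42
Step 4: Merge (G+(J+F))(24) + I(25) = 49
Step 5: Merge (A+H)(42) + ((G+(J+F))+I)(49) = 91
Read each symbol's code off the tree from the root (left child = 0, right child = 1).

Codes:
  F: 1011 (length 4)
  J: 1010 (length 4)
  G: 100 (length 3)
  A: 00 (length 2)
  H: 01 (length 2)
  I: 11 (length 2)
Average code length: 219/91 = 2.4066 bits/symbol


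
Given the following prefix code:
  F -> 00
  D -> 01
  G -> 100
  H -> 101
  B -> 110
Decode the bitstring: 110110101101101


Decoding step by step:
Bits 110 -> B
Bits 110 -> B
Bits 101 -> H
Bits 101 -> H
Bits 101 -> H


Decoded message: BBHHH


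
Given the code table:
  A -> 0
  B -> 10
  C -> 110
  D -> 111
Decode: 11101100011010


Decoding:
111 -> D
0 -> A
110 -> C
0 -> A
0 -> A
110 -> C
10 -> B


Result: DACAACB


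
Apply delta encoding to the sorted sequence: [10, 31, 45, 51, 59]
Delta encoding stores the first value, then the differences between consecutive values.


First value: 10
Deltas:
  31 - 10 = 21
  45 - 31 = 14
  51 - 45 = 6
  59 - 51 = 8


Delta encoded: [10, 21, 14, 6, 8]


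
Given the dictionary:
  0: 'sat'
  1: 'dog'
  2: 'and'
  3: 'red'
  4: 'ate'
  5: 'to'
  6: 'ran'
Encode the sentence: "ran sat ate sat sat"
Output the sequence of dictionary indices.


Look up each word in the dictionary:
  'ran' -> 6
  'sat' -> 0
  'ate' -> 4
  'sat' -> 0
  'sat' -> 0

Encoded: [6, 0, 4, 0, 0]


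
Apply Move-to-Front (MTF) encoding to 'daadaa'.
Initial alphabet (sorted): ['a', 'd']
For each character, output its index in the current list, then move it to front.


MTF encoding:
'd': index 1 in ['a', 'd'] -> ['d', 'a']
'a': index 1 in ['d', 'a'] -> ['a', 'd']
'a': index 0 in ['a', 'd'] -> ['a', 'd']
'd': index 1 in ['a', 'd'] -> ['d', 'a']
'a': index 1 in ['d', 'a'] -> ['a', 'd']
'a': index 0 in ['a', 'd'] -> ['a', 'd']


Output: [1, 1, 0, 1, 1, 0]


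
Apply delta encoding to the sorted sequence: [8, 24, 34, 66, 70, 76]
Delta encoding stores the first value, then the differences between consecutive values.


First value: 8
Deltas:
  24 - 8 = 16
  34 - 24 = 10
  66 - 34 = 32
  70 - 66 = 4
  76 - 70 = 6


Delta encoded: [8, 16, 10, 32, 4, 6]


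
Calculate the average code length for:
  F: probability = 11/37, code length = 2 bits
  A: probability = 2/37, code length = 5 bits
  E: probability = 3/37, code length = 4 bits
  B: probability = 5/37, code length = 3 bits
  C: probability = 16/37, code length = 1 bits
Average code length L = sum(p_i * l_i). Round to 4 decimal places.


Weighted contributions p_i * l_i:
  F: (11/37) * 2 = 22/37
  A: (2/37) * 5 = 10/37
  E: (3/37) * 4 = 12/37
  B: (5/37) * 3 = 15/37
  C: (16/37) * 1 = 16/37
Sum = (22 + 10 + 12 + 15 + 16)/37 = 75/37

L = 75/37 = 2.0270 bits/symbol


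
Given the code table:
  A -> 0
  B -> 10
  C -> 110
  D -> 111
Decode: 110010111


Decoding:
110 -> C
0 -> A
10 -> B
111 -> D


Result: CABD


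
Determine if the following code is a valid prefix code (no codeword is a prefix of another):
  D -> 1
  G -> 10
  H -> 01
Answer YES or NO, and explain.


Checking each pair (does one codeword prefix another?):
  D='1' vs G='10': prefix -- VIOLATION

NO -- this is NOT a valid prefix code. D (1) is a prefix of G (10).


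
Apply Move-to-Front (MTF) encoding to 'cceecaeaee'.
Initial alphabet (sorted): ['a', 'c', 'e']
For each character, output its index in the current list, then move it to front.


MTF encoding:
'c': index 1 in ['a', 'c', 'e'] -> ['c', 'a', 'e']
'c': index 0 in ['c', 'a', 'e'] -> ['c', 'a', 'e']
'e': index 2 in ['c', 'a', 'e'] -> ['e', 'c', 'a']
'e': index 0 in ['e', 'c', 'a'] -> ['e', 'c', 'a']
'c': index 1 in ['e', 'c', 'a'] -> ['c', 'e', 'a']
'a': index 2 in ['c', 'e', 'a'] -> ['a', 'c', 'e']
'e': index 2 in ['a', 'c', 'e'] -> ['e', 'a', 'c']
'a': index 1 in ['e', 'a', 'c'] -> ['a', 'e', 'c']
'e': index 1 in ['a', 'e', 'c'] -> ['e', 'a', 'c']
'e': index 0 in ['e', 'a', 'c'] -> ['e', 'a', 'c']


Output: [1, 0, 2, 0, 1, 2, 2, 1, 1, 0]


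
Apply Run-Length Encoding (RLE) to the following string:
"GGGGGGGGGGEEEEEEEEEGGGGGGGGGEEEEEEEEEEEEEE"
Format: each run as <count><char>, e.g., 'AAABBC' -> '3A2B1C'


Scanning runs left to right:
  i=0: run of 'G' x 10 -> '10G'
  i=10: run of 'E' x 9 -> '9E'
  i=19: run of 'G' x 9 -> '9G'
  i=28: run of 'E' x 14 -> '14E'

RLE = 10G9E9G14E


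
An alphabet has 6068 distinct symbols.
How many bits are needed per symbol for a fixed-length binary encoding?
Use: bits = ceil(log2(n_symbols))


log2(6068) = 12.567
Bracket: 2^12 = 4096 < 6068 <= 2^13 = 8192
So ceil(log2(6068)) = 13

bits = ceil(log2(6068)) = ceil(12.567) = 13 bits


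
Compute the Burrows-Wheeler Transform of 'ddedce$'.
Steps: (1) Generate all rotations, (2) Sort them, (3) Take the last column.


Rotations (sorted):
  0: $ddedce -> last char: e
  1: ce$dded -> last char: d
  2: dce$dde -> last char: e
  3: ddedce$ -> last char: $
  4: dedce$d -> last char: d
  5: e$ddedc -> last char: c
  6: edce$dd -> last char: d


BWT = ede$dcd


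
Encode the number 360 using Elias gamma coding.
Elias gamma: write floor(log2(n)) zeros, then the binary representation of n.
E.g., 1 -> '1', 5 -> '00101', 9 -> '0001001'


num_bits = floor(log2(360)) + 1 = 9
leading_zeros = num_bits - 1 = 8
binary(360) = 101101000

Elias gamma(360) = '00000000' + '101101000' = 00000000101101000 (17 bits)


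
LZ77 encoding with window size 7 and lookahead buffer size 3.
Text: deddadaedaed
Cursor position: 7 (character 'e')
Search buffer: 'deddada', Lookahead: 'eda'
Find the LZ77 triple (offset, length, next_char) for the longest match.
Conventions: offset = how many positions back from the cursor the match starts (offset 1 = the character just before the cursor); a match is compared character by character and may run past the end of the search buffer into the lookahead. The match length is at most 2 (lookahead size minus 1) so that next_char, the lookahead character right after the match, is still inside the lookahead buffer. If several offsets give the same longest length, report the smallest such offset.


Try each offset into the search buffer:
  offset=1 (pos 6, char 'a'): match length 0
  offset=2 (pos 5, char 'd'): match length 0
  offset=3 (pos 4, char 'a'): match length 0
  offset=4 (pos 3, char 'd'): match length 0
  offset=5 (pos 2, char 'd'): match length 0
  offset=6 (pos 1, char 'e'): match length 2
  offset=7 (pos 0, char 'd'): match length 0
Longest match has length 2 at offset 6.
next_char = character at position 7 + 2 = 9 -> 'a'

Best match: offset=6, length=2 (matching 'ed' starting at position 1)
LZ77 triple: (6, 2, 'a')


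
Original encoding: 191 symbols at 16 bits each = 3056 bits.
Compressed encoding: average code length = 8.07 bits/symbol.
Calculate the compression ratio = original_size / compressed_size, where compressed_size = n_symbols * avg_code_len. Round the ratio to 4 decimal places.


original_size = n_symbols * orig_bits = 191 * 16 = 3056 bits
compressed_size = n_symbols * avg_code_len = 191 * 8.07 = 1541.37 bits
ratio = original_size / compressed_size = 3056 / 1541.37 = 1.9827

Compression ratio = 1.9827


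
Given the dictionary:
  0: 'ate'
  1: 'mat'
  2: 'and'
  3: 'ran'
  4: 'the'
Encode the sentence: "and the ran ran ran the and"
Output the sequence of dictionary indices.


Look up each word in the dictionary:
  'and' -> 2
  'the' -> 4
  'ran' -> 3
  'ran' -> 3
  'ran' -> 3
  'the' -> 4
  'and' -> 2

Encoded: [2, 4, 3, 3, 3, 4, 2]


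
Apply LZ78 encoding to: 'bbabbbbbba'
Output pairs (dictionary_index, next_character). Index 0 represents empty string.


LZ78 encoding steps:
Dictionary: {0: ''}
Step 1: w='' (idx 0), next='b' -> output (0, 'b'), add 'b' as idx 1
Step 2: w='b' (idx 1), next='a' -> output (1, 'a'), add 'ba' as idx 2
Step 3: w='b' (idx 1), next='b' -> output (1, 'b'), add 'bb' as idx 3
Step 4: w='bb' (idx 3), next='b' -> output (3, 'b'), add 'bbb' as idx 4
Step 5: w='ba' (idx 2), end of input -> output (2, '')


Encoded: [(0, 'b'), (1, 'a'), (1, 'b'), (3, 'b'), (2, '')]


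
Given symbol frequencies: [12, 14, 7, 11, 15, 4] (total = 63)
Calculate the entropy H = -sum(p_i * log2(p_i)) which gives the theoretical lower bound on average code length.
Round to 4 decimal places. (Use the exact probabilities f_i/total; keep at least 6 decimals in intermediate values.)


Per-symbol terms -p_i * log2(p_i) with p_i = f_i/63:
  p = 12/63 = 0.190476: log2(p) = -2.392317, -p*log2(p) = 0.455680
  p = 14/63 = 0.222222: log2(p) = -2.169925, -p*log2(p) = 0.482206
  p = 7/63 = 0.111111: log2(p) = -3.169925, -p*log2(p) = 0.352214
  p = 11/63 = 0.174603: log2(p) = -2.517848, -p*log2(p) = 0.439624
  p = 15/63 = 0.238095: log2(p) = -2.070389, -p*log2(p) = 0.492950
  p = 4/63 = 0.063492: log2(p) = -3.977280, -p*log2(p) = 0.252526
H = 0.455680 + 0.482206 + 0.352214 + 0.439624 + 0.492950 + 0.252526 = 2.475200

H = 2.4752 bits/symbol


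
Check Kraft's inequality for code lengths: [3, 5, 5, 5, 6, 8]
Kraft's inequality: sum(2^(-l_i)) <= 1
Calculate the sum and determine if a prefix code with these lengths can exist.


Sum = 2^(-3) + 2^(-5) + 2^(-5) + 2^(-5) + 2^(-6) + 2^(-8)
    = 0.125 + 0.03125 + 0.03125 + 0.03125 + 0.015625 + 0.00390625
    = 61/256 = 0.23828125
Since 0.23828125 <= 1, Kraft's inequality IS satisfied.
A prefix code with these lengths CAN exist.

Kraft sum = 0.23828125. Satisfied.


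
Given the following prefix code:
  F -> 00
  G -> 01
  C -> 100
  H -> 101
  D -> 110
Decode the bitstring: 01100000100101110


Decoding step by step:
Bits 01 -> G
Bits 100 -> C
Bits 00 -> F
Bits 01 -> G
Bits 00 -> F
Bits 101 -> H
Bits 110 -> D


Decoded message: GCFGFHD


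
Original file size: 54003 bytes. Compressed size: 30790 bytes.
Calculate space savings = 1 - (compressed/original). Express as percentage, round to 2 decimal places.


ratio = compressed/original = 30790/54003 = 0.570154
savings = 1 - ratio = 1 - 0.570154 = 0.429846
as a percentage: 0.429846 * 100 = 42.98%

Space savings = 1 - 30790/54003 = 42.98%


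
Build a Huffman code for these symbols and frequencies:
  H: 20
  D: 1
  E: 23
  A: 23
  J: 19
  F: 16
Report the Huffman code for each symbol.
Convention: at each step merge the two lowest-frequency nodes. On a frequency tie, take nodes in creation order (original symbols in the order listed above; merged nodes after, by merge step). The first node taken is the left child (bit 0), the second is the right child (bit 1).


Huffman tree construction:
Step 1: Merge D(1) + F(16) = 17
Step 2: Merge (D+F)(17) + J(19) = 36
Step 3: Merge H(20) + E(23) = 43
Step 4: Merge A(23) + ((D+F)+J)(36) = 59
Step 5: Merge (H+E)(43) + (A+((D+F)+J))(59) = 102
Read each symbol's code off the tree from the root (left child = 0, right child = 1).

Codes:
  H: 00 (length 2)
  D: 1100 (length 4)
  E: 01 (length 2)
  A: 10 (length 2)
  J: 111 (length 3)
  F: 1101 (length 4)
Average code length: 257/102 = 2.5196 bits/symbol


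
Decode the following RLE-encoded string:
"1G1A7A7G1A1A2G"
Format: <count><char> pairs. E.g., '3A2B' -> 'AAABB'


Expanding each <count><char> pair:
  1G -> 'G'
  1A -> 'A'
  7A -> 'AAAAAAA'
  7G -> 'GGGGGGG'
  1A -> 'A'
  1A -> 'A'
  2G -> 'GG'

Decoded = GAAAAAAAAGGGGGGGAAGG


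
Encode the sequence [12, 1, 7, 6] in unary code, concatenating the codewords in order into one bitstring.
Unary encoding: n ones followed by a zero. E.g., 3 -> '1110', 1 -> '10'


Encode each number as n ones followed by a terminating 0:
  12 -> 1111111111110 (13 bits)
  1 -> 10 (2 bits)
  7 -> 11111110 (8 bits)
  6 -> 1111110 (7 bits)
Total length = 13 + 2 + 8 + 7 = 30 bits.

Unary([12, 1, 7, 6]) = 111111111111010111111101111110 (30 bits)


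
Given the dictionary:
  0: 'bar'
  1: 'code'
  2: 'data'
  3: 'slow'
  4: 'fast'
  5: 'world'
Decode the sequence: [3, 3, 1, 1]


Look up each index in the dictionary:
  3 -> 'slow'
  3 -> 'slow'
  1 -> 'code'
  1 -> 'code'

Decoded: "slow slow code code"


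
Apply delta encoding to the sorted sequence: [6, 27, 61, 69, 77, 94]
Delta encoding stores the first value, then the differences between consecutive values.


First value: 6
Deltas:
  27 - 6 = 21
  61 - 27 = 34
  69 - 61 = 8
  77 - 69 = 8
  94 - 77 = 17


Delta encoded: [6, 21, 34, 8, 8, 17]


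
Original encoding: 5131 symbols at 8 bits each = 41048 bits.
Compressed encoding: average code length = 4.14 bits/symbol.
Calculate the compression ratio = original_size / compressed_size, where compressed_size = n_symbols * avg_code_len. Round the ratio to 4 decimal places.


original_size = n_symbols * orig_bits = 5131 * 8 = 41048 bits
compressed_size = n_symbols * avg_code_len = 5131 * 4.14 = 21242.34 bits
ratio = original_size / compressed_size = 41048 / 21242.34 = 1.9324

Compression ratio = 1.9324


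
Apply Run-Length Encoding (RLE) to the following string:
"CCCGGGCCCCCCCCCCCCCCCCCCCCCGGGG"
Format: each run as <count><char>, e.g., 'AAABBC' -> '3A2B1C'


Scanning runs left to right:
  i=0: run of 'C' x 3 -> '3C'
  i=3: run of 'G' x 3 -> '3G'
  i=6: run of 'C' x 21 -> '21C'
  i=27: run of 'G' x 4 -> '4G'

RLE = 3C3G21C4G


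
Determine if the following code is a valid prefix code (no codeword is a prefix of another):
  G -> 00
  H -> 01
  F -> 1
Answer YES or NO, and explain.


Checking each pair (does one codeword prefix another?):
  G='00' vs H='01': no prefix
  G='00' vs F='1': no prefix
  H='01' vs G='00': no prefix
  H='01' vs F='1': no prefix
  F='1' vs G='00': no prefix
  F='1' vs H='01': no prefix
No violation found over all pairs.

YES -- this is a valid prefix code. No codeword is a prefix of any other codeword.


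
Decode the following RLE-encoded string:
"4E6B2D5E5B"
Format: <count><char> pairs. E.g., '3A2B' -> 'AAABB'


Expanding each <count><char> pair:
  4E -> 'EEEE'
  6B -> 'BBBBBB'
  2D -> 'DD'
  5E -> 'EEEEE'
  5B -> 'BBBBB'

Decoded = EEEEBBBBBBDDEEEEEBBBBB


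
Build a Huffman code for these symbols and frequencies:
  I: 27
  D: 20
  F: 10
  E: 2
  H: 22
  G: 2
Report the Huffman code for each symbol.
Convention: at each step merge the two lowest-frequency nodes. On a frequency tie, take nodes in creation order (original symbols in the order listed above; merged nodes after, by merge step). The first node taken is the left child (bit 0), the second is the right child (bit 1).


Huffman tree construction:
Step 1: Merge E(2) + G(2) = 4
Step 2: Merge (E+G)(4) + F(10) = 14
Step 3: Merge ((E+G)+F)(14) + D(20) = 34
Step 4: Merge H(22) + I(27) = 49
Step 5: Merge (((E+G)+F)+D)(34) + (H+I)(49) = 83
Read each symbol's code off the tree from the root (left child = 0, right child = 1).

Codes:
  I: 11 (length 2)
  D: 01 (length 2)
  F: 001 (length 3)
  E: 0000 (length 4)
  H: 10 (length 2)
  G: 0001 (length 4)
Average code length: 184/83 = 2.2169 bits/symbol


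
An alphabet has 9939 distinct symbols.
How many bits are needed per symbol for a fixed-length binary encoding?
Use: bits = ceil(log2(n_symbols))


log2(9939) = 13.2789
Bracket: 2^13 = 8192 < 9939 <= 2^14 = 16384
So ceil(log2(9939)) = 14

bits = ceil(log2(9939)) = ceil(13.2789) = 14 bits


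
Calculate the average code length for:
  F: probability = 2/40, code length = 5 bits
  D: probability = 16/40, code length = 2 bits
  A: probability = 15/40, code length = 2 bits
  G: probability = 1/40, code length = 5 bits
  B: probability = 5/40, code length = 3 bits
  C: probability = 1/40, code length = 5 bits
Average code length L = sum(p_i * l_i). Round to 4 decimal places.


Weighted contributions p_i * l_i:
  F: (2/40) * 5 = 10/40
  D: (16/40) * 2 = 32/40
  A: (15/40) * 2 = 30/40
  G: (1/40) * 5 = 5/40
  B: (5/40) * 3 = 15/40
  C: (1/40) * 5 = 5/40
Sum = (10 + 32 + 30 + 5 + 15 + 5)/40 = 97/40

L = 97/40 = 2.4250 bits/symbol


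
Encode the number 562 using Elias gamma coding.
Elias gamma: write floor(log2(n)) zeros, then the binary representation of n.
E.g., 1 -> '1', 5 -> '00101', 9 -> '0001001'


num_bits = floor(log2(562)) + 1 = 10
leading_zeros = num_bits - 1 = 9
binary(562) = 1000110010

Elias gamma(562) = '000000000' + '1000110010' = 0000000001000110010 (19 bits)


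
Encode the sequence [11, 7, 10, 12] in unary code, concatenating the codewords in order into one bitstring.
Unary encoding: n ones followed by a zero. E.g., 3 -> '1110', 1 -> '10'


Encode each number as n ones followed by a terminating 0:
  11 -> 111111111110 (12 bits)
  7 -> 11111110 (8 bits)
  10 -> 11111111110 (11 bits)
  12 -> 1111111111110 (13 bits)
Total length = 12 + 8 + 11 + 13 = 44 bits.

Unary([11, 7, 10, 12]) = 11111111111011111110111111111101111111111110 (44 bits)


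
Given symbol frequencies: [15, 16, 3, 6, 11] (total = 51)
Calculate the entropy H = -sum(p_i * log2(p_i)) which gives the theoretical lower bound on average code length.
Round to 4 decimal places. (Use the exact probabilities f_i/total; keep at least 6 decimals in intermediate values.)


Per-symbol terms -p_i * log2(p_i) with p_i = f_i/51:
  p = 15/51 = 0.294118: log2(p) = -1.765535, -p*log2(p) = 0.519275
  p = 16/51 = 0.313725: log2(p) = -1.672425, -p*log2(p) = 0.524682
  p = 3/51 = 0.058824: log2(p) = -4.087463, -p*log2(p) = 0.240439
  p = 6/51 = 0.117647: log2(p) = -3.087463, -p*log2(p) = 0.363231
  p = 11/51 = 0.215686: log2(p) = -2.212994, -p*log2(p) = 0.477312
H = 0.519275 + 0.524682 + 0.240439 + 0.363231 + 0.477312 = 2.124939

H = 2.1249 bits/symbol


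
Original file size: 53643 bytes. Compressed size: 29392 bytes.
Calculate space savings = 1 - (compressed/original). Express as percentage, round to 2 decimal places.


ratio = compressed/original = 29392/53643 = 0.547919
savings = 1 - ratio = 1 - 0.547919 = 0.452081
as a percentage: 0.452081 * 100 = 45.21%

Space savings = 1 - 29392/53643 = 45.21%


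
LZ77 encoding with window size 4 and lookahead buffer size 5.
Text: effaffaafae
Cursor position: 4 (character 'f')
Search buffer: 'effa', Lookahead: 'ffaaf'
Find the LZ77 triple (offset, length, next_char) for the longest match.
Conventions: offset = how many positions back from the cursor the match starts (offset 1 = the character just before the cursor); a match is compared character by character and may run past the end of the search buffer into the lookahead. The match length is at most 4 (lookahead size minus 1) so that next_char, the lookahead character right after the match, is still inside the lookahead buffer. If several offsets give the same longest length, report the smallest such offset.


Try each offset into the search buffer:
  offset=1 (pos 3, char 'a'): match length 0
  offset=2 (pos 2, char 'f'): match length 1
  offset=3 (pos 1, char 'f'): match length 3
  offset=4 (pos 0, char 'e'): match length 0
Longest match has length 3 at offset 3.
next_char = character at position 4 + 3 = 7 -> 'a'

Best match: offset=3, length=3 (matching 'ffa' starting at position 1)
LZ77 triple: (3, 3, 'a')


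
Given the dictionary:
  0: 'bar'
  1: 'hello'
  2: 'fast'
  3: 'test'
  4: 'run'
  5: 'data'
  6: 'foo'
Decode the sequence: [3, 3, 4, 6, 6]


Look up each index in the dictionary:
  3 -> 'test'
  3 -> 'test'
  4 -> 'run'
  6 -> 'foo'
  6 -> 'foo'

Decoded: "test test run foo foo"


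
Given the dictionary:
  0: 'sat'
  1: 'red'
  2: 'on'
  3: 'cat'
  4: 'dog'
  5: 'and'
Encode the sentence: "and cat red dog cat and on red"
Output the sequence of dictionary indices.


Look up each word in the dictionary:
  'and' -> 5
  'cat' -> 3
  'red' -> 1
  'dog' -> 4
  'cat' -> 3
  'and' -> 5
  'on' -> 2
  'red' -> 1

Encoded: [5, 3, 1, 4, 3, 5, 2, 1]


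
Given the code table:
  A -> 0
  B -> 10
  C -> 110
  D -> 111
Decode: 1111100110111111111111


Decoding:
111 -> D
110 -> C
0 -> A
110 -> C
111 -> D
111 -> D
111 -> D
111 -> D


Result: DCACDDDD


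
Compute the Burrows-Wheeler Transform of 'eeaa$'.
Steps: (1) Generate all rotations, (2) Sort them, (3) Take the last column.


Rotations (sorted):
  0: $eeaa -> last char: a
  1: a$eea -> last char: a
  2: aa$ee -> last char: e
  3: eaa$e -> last char: e
  4: eeaa$ -> last char: $


BWT = aaee$


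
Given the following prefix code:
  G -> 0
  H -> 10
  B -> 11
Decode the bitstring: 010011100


Decoding step by step:
Bits 0 -> G
Bits 10 -> H
Bits 0 -> G
Bits 11 -> B
Bits 10 -> H
Bits 0 -> G


Decoded message: GHGBHG


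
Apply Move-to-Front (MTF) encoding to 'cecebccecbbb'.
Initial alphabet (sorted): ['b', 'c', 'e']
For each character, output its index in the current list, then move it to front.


MTF encoding:
'c': index 1 in ['b', 'c', 'e'] -> ['c', 'b', 'e']
'e': index 2 in ['c', 'b', 'e'] -> ['e', 'c', 'b']
'c': index 1 in ['e', 'c', 'b'] -> ['c', 'e', 'b']
'e': index 1 in ['c', 'e', 'b'] -> ['e', 'c', 'b']
'b': index 2 in ['e', 'c', 'b'] -> ['b', 'e', 'c']
'c': index 2 in ['b', 'e', 'c'] -> ['c', 'b', 'e']
'c': index 0 in ['c', 'b', 'e'] -> ['c', 'b', 'e']
'e': index 2 in ['c', 'b', 'e'] -> ['e', 'c', 'b']
'c': index 1 in ['e', 'c', 'b'] -> ['c', 'e', 'b']
'b': index 2 in ['c', 'e', 'b'] -> ['b', 'c', 'e']
'b': index 0 in ['b', 'c', 'e'] -> ['b', 'c', 'e']
'b': index 0 in ['b', 'c', 'e'] -> ['b', 'c', 'e']


Output: [1, 2, 1, 1, 2, 2, 0, 2, 1, 2, 0, 0]


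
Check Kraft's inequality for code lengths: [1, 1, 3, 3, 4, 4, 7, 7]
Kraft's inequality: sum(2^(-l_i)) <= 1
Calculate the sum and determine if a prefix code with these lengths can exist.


Sum = 2^(-1) + 2^(-1) + 2^(-3) + 2^(-3) + 2^(-4) + 2^(-4) + 2^(-7) + 2^(-7)
    = 0.5 + 0.5 + 0.125 + 0.125 + 0.0625 + 0.0625 + 0.0078125 + 0.0078125
    = 178/128 = 1.390625
Since 1.390625 > 1, Kraft's inequality is NOT satisfied.
A prefix code with these lengths CANNOT exist.

Kraft sum = 1.390625. Not satisfied.


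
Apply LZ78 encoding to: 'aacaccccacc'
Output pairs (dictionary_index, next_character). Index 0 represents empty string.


LZ78 encoding steps:
Dictionary: {0: ''}
Step 1: w='' (idx 0), next='a' -> output (0, 'a'), add 'a' as idx 1
Step 2: w='a' (idx 1), next='c' -> output (1, 'c'), add 'ac' as idx 2
Step 3: w='ac' (idx 2), next='c' -> output (2, 'c'), add 'acc' as idx 3
Step 4: w='' (idx 0), next='c' -> output (0, 'c'), add 'c' as idx 4
Step 5: w='c' (idx 4), next='a' -> output (4, 'a'), add 'ca' as idx 5
Step 6: w='c' (idx 4), next='c' -> output (4, 'c'), add 'cc' as idx 6


Encoded: [(0, 'a'), (1, 'c'), (2, 'c'), (0, 'c'), (4, 'a'), (4, 'c')]


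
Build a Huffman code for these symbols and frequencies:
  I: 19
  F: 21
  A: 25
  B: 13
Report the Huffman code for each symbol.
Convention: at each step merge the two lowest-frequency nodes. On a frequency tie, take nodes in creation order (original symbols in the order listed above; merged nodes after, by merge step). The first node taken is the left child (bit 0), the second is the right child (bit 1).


Huffman tree construction:
Step 1: Merge B(13) + I(19) = 32
Step 2: Merge F(21) + A(25) = 46
Step 3: Merge (B+I)(32) + (F+A)(46) = 78
Read each symbol's code off the tree from the root (left child = 0, right child = 1).

Codes:
  I: 01 (length 2)
  F: 10 (length 2)
  A: 11 (length 2)
  B: 00 (length 2)
Average code length: 156/78 = 2.0000 bits/symbol


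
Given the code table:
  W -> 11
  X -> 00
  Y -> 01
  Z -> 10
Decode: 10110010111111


Decoding:
10 -> Z
11 -> W
00 -> X
10 -> Z
11 -> W
11 -> W
11 -> W


Result: ZWXZWWW


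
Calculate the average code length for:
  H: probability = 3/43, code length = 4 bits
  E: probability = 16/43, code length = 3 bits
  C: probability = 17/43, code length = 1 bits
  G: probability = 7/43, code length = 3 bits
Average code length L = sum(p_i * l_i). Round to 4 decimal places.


Weighted contributions p_i * l_i:
  H: (3/43) * 4 = 12/43
  E: (16/43) * 3 = 48/43
  C: (17/43) * 1 = 17/43
  G: (7/43) * 3 = 21/43
Sum = (12 + 48 + 17 + 21)/43 = 98/43

L = 98/43 = 2.2791 bits/symbol


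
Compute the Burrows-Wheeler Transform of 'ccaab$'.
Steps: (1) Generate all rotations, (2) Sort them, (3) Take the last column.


Rotations (sorted):
  0: $ccaab -> last char: b
  1: aab$cc -> last char: c
  2: ab$cca -> last char: a
  3: b$ccaa -> last char: a
  4: caab$c -> last char: c
  5: ccaab$ -> last char: $


BWT = bcaac$


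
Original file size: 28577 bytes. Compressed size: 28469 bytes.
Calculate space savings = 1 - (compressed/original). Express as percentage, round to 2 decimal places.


ratio = compressed/original = 28469/28577 = 0.996221
savings = 1 - ratio = 1 - 0.996221 = 0.003779
as a percentage: 0.003779 * 100 = 0.38%

Space savings = 1 - 28469/28577 = 0.38%


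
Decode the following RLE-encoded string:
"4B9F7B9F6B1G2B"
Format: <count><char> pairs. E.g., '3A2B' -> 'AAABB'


Expanding each <count><char> pair:
  4B -> 'BBBB'
  9F -> 'FFFFFFFFF'
  7B -> 'BBBBBBB'
  9F -> 'FFFFFFFFF'
  6B -> 'BBBBBB'
  1G -> 'G'
  2B -> 'BB'

Decoded = BBBBFFFFFFFFFBBBBBBBFFFFFFFFFBBBBBBGBB


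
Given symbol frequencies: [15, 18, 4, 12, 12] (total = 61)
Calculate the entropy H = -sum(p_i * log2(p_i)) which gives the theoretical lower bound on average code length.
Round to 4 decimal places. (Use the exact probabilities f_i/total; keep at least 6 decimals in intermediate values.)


Per-symbol terms -p_i * log2(p_i) with p_i = f_i/61:
  p = 15/61 = 0.245902: log2(p) = -2.023847, -p*log2(p) = 0.497667
  p = 18/61 = 0.295082: log2(p) = -1.760812, -p*log2(p) = 0.519584
  p = 4/61 = 0.065574: log2(p) = -3.930737, -p*log2(p) = 0.257753
  p = 12/61 = 0.196721: log2(p) = -2.345775, -p*log2(p) = 0.461464
  p = 12/61 = 0.196721: log2(p) = -2.345775, -p*log2(p) = 0.461464
H = 0.497667 + 0.519584 + 0.257753 + 0.461464 + 0.461464 = 2.197932

H = 2.1979 bits/symbol


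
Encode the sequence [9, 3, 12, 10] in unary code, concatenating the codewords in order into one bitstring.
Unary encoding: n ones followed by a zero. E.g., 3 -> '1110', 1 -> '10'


Encode each number as n ones followed by a terminating 0:
  9 -> 1111111110 (10 bits)
  3 -> 1110 (4 bits)
  12 -> 1111111111110 (13 bits)
  10 -> 11111111110 (11 bits)
Total length = 10 + 4 + 13 + 11 = 38 bits.

Unary([9, 3, 12, 10]) = 11111111101110111111111111011111111110 (38 bits)


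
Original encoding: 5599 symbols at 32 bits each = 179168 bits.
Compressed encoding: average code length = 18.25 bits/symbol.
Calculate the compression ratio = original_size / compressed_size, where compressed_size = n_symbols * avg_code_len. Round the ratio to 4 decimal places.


original_size = n_symbols * orig_bits = 5599 * 32 = 179168 bits
compressed_size = n_symbols * avg_code_len = 5599 * 18.25 = 102181.75 bits
ratio = original_size / compressed_size = 179168 / 102181.75 = 1.7534

Compression ratio = 1.7534


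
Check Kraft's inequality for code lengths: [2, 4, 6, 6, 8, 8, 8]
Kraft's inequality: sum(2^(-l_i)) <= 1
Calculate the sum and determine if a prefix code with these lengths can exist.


Sum = 2^(-2) + 2^(-4) + 2^(-6) + 2^(-6) + 2^(-8) + 2^(-8) + 2^(-8)
    = 0.25 + 0.0625 + 0.015625 + 0.015625 + 0.00390625 + 0.00390625 + 0.00390625
    = 91/256 = 0.35546875
Since 0.35546875 <= 1, Kraft's inequality IS satisfied.
A prefix code with these lengths CAN exist.

Kraft sum = 0.35546875. Satisfied.


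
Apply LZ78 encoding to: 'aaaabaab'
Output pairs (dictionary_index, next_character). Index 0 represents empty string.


LZ78 encoding steps:
Dictionary: {0: ''}
Step 1: w='' (idx 0), next='a' -> output (0, 'a'), add 'a' as idx 1
Step 2: w='a' (idx 1), next='a' -> output (1, 'a'), add 'aa' as idx 2
Step 3: w='a' (idx 1), next='b' -> output (1, 'b'), add 'ab' as idx 3
Step 4: w='aa' (idx 2), next='b' -> output (2, 'b'), add 'aab' as idx 4


Encoded: [(0, 'a'), (1, 'a'), (1, 'b'), (2, 'b')]


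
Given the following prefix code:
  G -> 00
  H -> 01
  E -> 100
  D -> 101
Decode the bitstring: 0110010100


Decoding step by step:
Bits 01 -> H
Bits 100 -> E
Bits 101 -> D
Bits 00 -> G


Decoded message: HEDG


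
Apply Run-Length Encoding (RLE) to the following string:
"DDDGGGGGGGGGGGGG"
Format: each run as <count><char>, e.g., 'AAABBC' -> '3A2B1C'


Scanning runs left to right:
  i=0: run of 'D' x 3 -> '3D'
  i=3: run of 'G' x 13 -> '13G'

RLE = 3D13G


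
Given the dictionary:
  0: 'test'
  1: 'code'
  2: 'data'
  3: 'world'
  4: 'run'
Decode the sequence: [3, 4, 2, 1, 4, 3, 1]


Look up each index in the dictionary:
  3 -> 'world'
  4 -> 'run'
  2 -> 'data'
  1 -> 'code'
  4 -> 'run'
  3 -> 'world'
  1 -> 'code'

Decoded: "world run data code run world code"


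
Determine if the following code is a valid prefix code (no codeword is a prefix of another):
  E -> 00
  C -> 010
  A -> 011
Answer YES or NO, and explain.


Checking each pair (does one codeword prefix another?):
  E='00' vs C='010': no prefix
  E='00' vs A='011': no prefix
  C='010' vs E='00': no prefix
  C='010' vs A='011': no prefix
  A='011' vs E='00': no prefix
  A='011' vs C='010': no prefix
No violation found over all pairs.

YES -- this is a valid prefix code. No codeword is a prefix of any other codeword.


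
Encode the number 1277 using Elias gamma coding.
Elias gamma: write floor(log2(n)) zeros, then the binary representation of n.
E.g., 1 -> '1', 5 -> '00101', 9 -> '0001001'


num_bits = floor(log2(1277)) + 1 = 11
leading_zeros = num_bits - 1 = 10
binary(1277) = 10011111101

Elias gamma(1277) = '0000000000' + '10011111101' = 000000000010011111101 (21 bits)


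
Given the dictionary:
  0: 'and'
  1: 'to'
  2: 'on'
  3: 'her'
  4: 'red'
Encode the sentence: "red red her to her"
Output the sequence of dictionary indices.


Look up each word in the dictionary:
  'red' -> 4
  'red' -> 4
  'her' -> 3
  'to' -> 1
  'her' -> 3

Encoded: [4, 4, 3, 1, 3]


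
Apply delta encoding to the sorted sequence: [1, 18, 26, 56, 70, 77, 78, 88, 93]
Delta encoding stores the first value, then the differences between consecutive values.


First value: 1
Deltas:
  18 - 1 = 17
  26 - 18 = 8
  56 - 26 = 30
  70 - 56 = 14
  77 - 70 = 7
  78 - 77 = 1
  88 - 78 = 10
  93 - 88 = 5


Delta encoded: [1, 17, 8, 30, 14, 7, 1, 10, 5]


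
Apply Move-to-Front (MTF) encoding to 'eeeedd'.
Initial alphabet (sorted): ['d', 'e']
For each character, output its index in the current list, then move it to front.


MTF encoding:
'e': index 1 in ['d', 'e'] -> ['e', 'd']
'e': index 0 in ['e', 'd'] -> ['e', 'd']
'e': index 0 in ['e', 'd'] -> ['e', 'd']
'e': index 0 in ['e', 'd'] -> ['e', 'd']
'd': index 1 in ['e', 'd'] -> ['d', 'e']
'd': index 0 in ['d', 'e'] -> ['d', 'e']


Output: [1, 0, 0, 0, 1, 0]


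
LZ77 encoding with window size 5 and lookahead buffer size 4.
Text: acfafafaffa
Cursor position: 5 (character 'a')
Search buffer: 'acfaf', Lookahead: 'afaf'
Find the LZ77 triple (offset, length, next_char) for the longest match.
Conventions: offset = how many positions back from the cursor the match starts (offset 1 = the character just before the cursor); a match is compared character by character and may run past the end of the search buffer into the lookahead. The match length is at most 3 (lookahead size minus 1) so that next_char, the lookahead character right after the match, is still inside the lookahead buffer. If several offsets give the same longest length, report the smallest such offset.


Try each offset into the search buffer:
  offset=1 (pos 4, char 'f'): match length 0
  offset=2 (pos 3, char 'a'): match length 3
  offset=3 (pos 2, char 'f'): match length 0
  offset=4 (pos 1, char 'c'): match length 0
  offset=5 (pos 0, char 'a'): match length 1
Longest match has length 3 at offset 2.
next_char = character at position 5 + 3 = 8 -> 'f'

Best match: offset=2, length=3 (matching 'afa' starting at position 3)
LZ77 triple: (2, 3, 'f')


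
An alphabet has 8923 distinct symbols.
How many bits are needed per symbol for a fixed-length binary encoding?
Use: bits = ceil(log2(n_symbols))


log2(8923) = 13.1233
Bracket: 2^13 = 8192 < 8923 <= 2^14 = 16384
So ceil(log2(8923)) = 14

bits = ceil(log2(8923)) = ceil(13.1233) = 14 bits


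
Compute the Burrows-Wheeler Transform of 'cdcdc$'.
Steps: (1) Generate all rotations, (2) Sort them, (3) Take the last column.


Rotations (sorted):
  0: $cdcdc -> last char: c
  1: c$cdcd -> last char: d
  2: cdc$cd -> last char: d
  3: cdcdc$ -> last char: $
  4: dc$cdc -> last char: c
  5: dcdc$c -> last char: c


BWT = cdd$cc


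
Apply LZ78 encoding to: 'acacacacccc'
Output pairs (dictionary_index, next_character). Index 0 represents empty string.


LZ78 encoding steps:
Dictionary: {0: ''}
Step 1: w='' (idx 0), next='a' -> output (0, 'a'), add 'a' as idx 1
Step 2: w='' (idx 0), next='c' -> output (0, 'c'), add 'c' as idx 2
Step 3: w='a' (idx 1), next='c' -> output (1, 'c'), add 'ac' as idx 3
Step 4: w='ac' (idx 3), next='a' -> output (3, 'a'), add 'aca' as idx 4
Step 5: w='c' (idx 2), next='c' -> output (2, 'c'), add 'cc' as idx 5
Step 6: w='cc' (idx 5), end of input -> output (5, '')


Encoded: [(0, 'a'), (0, 'c'), (1, 'c'), (3, 'a'), (2, 'c'), (5, '')]


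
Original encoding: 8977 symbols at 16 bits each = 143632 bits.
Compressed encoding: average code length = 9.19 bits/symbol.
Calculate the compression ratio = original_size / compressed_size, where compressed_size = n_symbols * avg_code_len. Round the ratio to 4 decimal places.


original_size = n_symbols * orig_bits = 8977 * 16 = 143632 bits
compressed_size = n_symbols * avg_code_len = 8977 * 9.19 = 82498.63 bits
ratio = original_size / compressed_size = 143632 / 82498.63 = 1.741

Compression ratio = 1.741


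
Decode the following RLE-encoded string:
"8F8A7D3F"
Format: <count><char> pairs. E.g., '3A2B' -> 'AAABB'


Expanding each <count><char> pair:
  8F -> 'FFFFFFFF'
  8A -> 'AAAAAAAA'
  7D -> 'DDDDDDD'
  3F -> 'FFF'

Decoded = FFFFFFFFAAAAAAAADDDDDDDFFF


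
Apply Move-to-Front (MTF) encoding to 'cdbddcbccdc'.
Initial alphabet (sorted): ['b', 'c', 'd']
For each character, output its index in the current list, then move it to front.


MTF encoding:
'c': index 1 in ['b', 'c', 'd'] -> ['c', 'b', 'd']
'd': index 2 in ['c', 'b', 'd'] -> ['d', 'c', 'b']
'b': index 2 in ['d', 'c', 'b'] -> ['b', 'd', 'c']
'd': index 1 in ['b', 'd', 'c'] -> ['d', 'b', 'c']
'd': index 0 in ['d', 'b', 'c'] -> ['d', 'b', 'c']
'c': index 2 in ['d', 'b', 'c'] -> ['c', 'd', 'b']
'b': index 2 in ['c', 'd', 'b'] -> ['b', 'c', 'd']
'c': index 1 in ['b', 'c', 'd'] -> ['c', 'b', 'd']
'c': index 0 in ['c', 'b', 'd'] -> ['c', 'b', 'd']
'd': index 2 in ['c', 'b', 'd'] -> ['d', 'c', 'b']
'c': index 1 in ['d', 'c', 'b'] -> ['c', 'd', 'b']


Output: [1, 2, 2, 1, 0, 2, 2, 1, 0, 2, 1]


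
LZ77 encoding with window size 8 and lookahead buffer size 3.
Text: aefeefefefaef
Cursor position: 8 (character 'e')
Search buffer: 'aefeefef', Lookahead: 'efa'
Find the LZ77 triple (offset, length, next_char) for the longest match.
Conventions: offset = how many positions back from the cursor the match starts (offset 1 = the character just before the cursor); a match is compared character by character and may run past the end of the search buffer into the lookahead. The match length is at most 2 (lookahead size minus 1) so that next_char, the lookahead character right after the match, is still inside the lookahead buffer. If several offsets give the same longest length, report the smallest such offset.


Try each offset into the search buffer:
  offset=1 (pos 7, char 'f'): match length 0
  offset=2 (pos 6, char 'e'): match length 2
  offset=3 (pos 5, char 'f'): match length 0
  offset=4 (pos 4, char 'e'): match length 2
  offset=5 (pos 3, char 'e'): match length 1
  offset=6 (pos 2, char 'f'): match length 0
  offset=7 (pos 1, char 'e'): match length 2
  offset=8 (pos 0, char 'a'): match length 0
Longest match has length 2, found at offsets 2, 4, 7; take the smallest, offset 2.
next_char = character at position 8 + 2 = 10 -> 'a'

Best match: offset=2, length=2 (matching 'ef' starting at position 6)
LZ77 triple: (2, 2, 'a')


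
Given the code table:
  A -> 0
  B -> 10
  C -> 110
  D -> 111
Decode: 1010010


Decoding:
10 -> B
10 -> B
0 -> A
10 -> B


Result: BBAB


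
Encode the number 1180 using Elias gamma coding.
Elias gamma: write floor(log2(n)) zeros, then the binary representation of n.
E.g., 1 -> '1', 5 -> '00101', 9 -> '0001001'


num_bits = floor(log2(1180)) + 1 = 11
leading_zeros = num_bits - 1 = 10
binary(1180) = 10010011100

Elias gamma(1180) = '0000000000' + '10010011100' = 000000000010010011100 (21 bits)


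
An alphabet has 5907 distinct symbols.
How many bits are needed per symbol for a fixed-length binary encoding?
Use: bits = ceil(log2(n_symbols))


log2(5907) = 12.5282
Bracket: 2^12 = 4096 < 5907 <= 2^13 = 8192
So ceil(log2(5907)) = 13

bits = ceil(log2(5907)) = ceil(12.5282) = 13 bits


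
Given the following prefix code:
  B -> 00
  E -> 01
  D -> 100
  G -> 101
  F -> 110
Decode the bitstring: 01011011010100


Decoding step by step:
Bits 01 -> E
Bits 01 -> E
Bits 101 -> G
Bits 101 -> G
Bits 01 -> E
Bits 00 -> B


Decoded message: EEGGEB


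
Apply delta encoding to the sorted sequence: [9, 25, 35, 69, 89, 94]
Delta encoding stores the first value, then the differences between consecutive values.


First value: 9
Deltas:
  25 - 9 = 16
  35 - 25 = 10
  69 - 35 = 34
  89 - 69 = 20
  94 - 89 = 5


Delta encoded: [9, 16, 10, 34, 20, 5]


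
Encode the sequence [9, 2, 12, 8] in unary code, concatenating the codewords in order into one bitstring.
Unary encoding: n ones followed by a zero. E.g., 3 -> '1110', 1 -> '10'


Encode each number as n ones followed by a terminating 0:
  9 -> 1111111110 (10 bits)
  2 -> 110 (3 bits)
  12 -> 1111111111110 (13 bits)
  8 -> 111111110 (9 bits)
Total length = 10 + 3 + 13 + 9 = 35 bits.

Unary([9, 2, 12, 8]) = 11111111101101111111111110111111110 (35 bits)


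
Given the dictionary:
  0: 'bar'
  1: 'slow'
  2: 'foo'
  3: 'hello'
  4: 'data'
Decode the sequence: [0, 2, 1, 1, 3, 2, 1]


Look up each index in the dictionary:
  0 -> 'bar'
  2 -> 'foo'
  1 -> 'slow'
  1 -> 'slow'
  3 -> 'hello'
  2 -> 'foo'
  1 -> 'slow'

Decoded: "bar foo slow slow hello foo slow"


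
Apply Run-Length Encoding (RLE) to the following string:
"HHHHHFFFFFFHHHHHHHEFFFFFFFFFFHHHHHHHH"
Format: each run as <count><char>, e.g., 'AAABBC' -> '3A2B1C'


Scanning runs left to right:
  i=0: run of 'H' x 5 -> '5H'
  i=5: run of 'F' x 6 -> '6F'
  i=11: run of 'H' x 7 -> '7H'
  i=18: run of 'E' x 1 -> '1E'
  i=19: run of 'F' x 10 -> '10F'
  i=29: run of 'H' x 8 -> '8H'

RLE = 5H6F7H1E10F8H
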